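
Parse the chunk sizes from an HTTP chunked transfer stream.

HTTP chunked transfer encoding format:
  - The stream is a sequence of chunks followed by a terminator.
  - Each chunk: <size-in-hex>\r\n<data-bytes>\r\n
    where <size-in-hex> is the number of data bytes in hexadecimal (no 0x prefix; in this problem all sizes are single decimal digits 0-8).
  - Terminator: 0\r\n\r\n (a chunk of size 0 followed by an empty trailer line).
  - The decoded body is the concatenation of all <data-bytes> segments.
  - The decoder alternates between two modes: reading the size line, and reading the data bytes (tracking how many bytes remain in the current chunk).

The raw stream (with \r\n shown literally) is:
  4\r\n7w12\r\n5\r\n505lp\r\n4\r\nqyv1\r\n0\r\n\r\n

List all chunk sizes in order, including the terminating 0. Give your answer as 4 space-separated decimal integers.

Chunk 1: stream[0..1]='4' size=0x4=4, data at stream[3..7]='7w12' -> body[0..4], body so far='7w12'
Chunk 2: stream[9..10]='5' size=0x5=5, data at stream[12..17]='505lp' -> body[4..9], body so far='7w12505lp'
Chunk 3: stream[19..20]='4' size=0x4=4, data at stream[22..26]='qyv1' -> body[9..13], body so far='7w12505lpqyv1'
Chunk 4: stream[28..29]='0' size=0 (terminator). Final body='7w12505lpqyv1' (13 bytes)

Answer: 4 5 4 0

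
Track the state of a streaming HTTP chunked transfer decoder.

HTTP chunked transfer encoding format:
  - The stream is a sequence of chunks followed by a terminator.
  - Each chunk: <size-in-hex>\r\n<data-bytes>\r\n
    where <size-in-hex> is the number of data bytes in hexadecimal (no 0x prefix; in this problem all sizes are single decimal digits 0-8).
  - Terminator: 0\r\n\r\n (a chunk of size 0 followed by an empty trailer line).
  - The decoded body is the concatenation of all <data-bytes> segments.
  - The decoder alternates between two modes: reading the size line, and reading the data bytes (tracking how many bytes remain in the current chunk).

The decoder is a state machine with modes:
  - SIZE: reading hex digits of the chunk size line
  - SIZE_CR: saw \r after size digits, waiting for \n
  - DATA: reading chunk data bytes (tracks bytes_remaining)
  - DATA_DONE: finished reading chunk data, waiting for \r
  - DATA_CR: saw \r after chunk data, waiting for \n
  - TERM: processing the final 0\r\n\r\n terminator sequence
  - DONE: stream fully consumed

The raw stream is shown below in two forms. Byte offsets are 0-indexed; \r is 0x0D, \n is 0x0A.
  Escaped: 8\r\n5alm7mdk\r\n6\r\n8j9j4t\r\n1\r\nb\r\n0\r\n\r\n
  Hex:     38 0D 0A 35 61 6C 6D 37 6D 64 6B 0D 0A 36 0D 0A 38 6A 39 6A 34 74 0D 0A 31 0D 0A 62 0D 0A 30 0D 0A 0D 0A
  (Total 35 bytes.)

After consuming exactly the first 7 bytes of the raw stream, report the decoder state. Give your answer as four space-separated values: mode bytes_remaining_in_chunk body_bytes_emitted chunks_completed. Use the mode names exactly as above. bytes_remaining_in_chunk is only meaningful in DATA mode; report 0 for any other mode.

Byte 0 = '8': mode=SIZE remaining=0 emitted=0 chunks_done=0
Byte 1 = 0x0D: mode=SIZE_CR remaining=0 emitted=0 chunks_done=0
Byte 2 = 0x0A: mode=DATA remaining=8 emitted=0 chunks_done=0
Byte 3 = '5': mode=DATA remaining=7 emitted=1 chunks_done=0
Byte 4 = 'a': mode=DATA remaining=6 emitted=2 chunks_done=0
Byte 5 = 'l': mode=DATA remaining=5 emitted=3 chunks_done=0
Byte 6 = 'm': mode=DATA remaining=4 emitted=4 chunks_done=0

Answer: DATA 4 4 0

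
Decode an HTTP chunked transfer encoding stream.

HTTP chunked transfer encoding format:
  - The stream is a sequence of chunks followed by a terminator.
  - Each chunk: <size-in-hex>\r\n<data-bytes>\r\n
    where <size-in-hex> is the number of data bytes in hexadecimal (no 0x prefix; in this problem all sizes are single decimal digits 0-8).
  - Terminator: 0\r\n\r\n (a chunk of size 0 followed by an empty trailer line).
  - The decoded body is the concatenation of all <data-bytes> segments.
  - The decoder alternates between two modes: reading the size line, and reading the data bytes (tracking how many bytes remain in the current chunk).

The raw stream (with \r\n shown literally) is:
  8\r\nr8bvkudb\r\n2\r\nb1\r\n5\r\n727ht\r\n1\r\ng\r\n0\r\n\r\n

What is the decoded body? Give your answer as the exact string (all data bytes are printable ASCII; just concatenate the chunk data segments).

Answer: r8bvkudbb1727htg

Derivation:
Chunk 1: stream[0..1]='8' size=0x8=8, data at stream[3..11]='r8bvkudb' -> body[0..8], body so far='r8bvkudb'
Chunk 2: stream[13..14]='2' size=0x2=2, data at stream[16..18]='b1' -> body[8..10], body so far='r8bvkudbb1'
Chunk 3: stream[20..21]='5' size=0x5=5, data at stream[23..28]='727ht' -> body[10..15], body so far='r8bvkudbb1727ht'
Chunk 4: stream[30..31]='1' size=0x1=1, data at stream[33..34]='g' -> body[15..16], body so far='r8bvkudbb1727htg'
Chunk 5: stream[36..37]='0' size=0 (terminator). Final body='r8bvkudbb1727htg' (16 bytes)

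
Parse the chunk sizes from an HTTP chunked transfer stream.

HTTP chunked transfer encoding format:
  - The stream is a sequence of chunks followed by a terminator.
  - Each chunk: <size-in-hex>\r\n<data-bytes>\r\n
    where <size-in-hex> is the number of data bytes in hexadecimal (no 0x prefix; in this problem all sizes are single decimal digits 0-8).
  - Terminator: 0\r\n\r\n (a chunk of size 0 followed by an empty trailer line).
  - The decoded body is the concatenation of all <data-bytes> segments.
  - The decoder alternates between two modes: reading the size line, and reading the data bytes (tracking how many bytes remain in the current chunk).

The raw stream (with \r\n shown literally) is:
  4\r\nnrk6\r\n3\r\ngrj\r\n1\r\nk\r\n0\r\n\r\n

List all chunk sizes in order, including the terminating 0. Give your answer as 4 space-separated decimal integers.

Answer: 4 3 1 0

Derivation:
Chunk 1: stream[0..1]='4' size=0x4=4, data at stream[3..7]='nrk6' -> body[0..4], body so far='nrk6'
Chunk 2: stream[9..10]='3' size=0x3=3, data at stream[12..15]='grj' -> body[4..7], body so far='nrk6grj'
Chunk 3: stream[17..18]='1' size=0x1=1, data at stream[20..21]='k' -> body[7..8], body so far='nrk6grjk'
Chunk 4: stream[23..24]='0' size=0 (terminator). Final body='nrk6grjk' (8 bytes)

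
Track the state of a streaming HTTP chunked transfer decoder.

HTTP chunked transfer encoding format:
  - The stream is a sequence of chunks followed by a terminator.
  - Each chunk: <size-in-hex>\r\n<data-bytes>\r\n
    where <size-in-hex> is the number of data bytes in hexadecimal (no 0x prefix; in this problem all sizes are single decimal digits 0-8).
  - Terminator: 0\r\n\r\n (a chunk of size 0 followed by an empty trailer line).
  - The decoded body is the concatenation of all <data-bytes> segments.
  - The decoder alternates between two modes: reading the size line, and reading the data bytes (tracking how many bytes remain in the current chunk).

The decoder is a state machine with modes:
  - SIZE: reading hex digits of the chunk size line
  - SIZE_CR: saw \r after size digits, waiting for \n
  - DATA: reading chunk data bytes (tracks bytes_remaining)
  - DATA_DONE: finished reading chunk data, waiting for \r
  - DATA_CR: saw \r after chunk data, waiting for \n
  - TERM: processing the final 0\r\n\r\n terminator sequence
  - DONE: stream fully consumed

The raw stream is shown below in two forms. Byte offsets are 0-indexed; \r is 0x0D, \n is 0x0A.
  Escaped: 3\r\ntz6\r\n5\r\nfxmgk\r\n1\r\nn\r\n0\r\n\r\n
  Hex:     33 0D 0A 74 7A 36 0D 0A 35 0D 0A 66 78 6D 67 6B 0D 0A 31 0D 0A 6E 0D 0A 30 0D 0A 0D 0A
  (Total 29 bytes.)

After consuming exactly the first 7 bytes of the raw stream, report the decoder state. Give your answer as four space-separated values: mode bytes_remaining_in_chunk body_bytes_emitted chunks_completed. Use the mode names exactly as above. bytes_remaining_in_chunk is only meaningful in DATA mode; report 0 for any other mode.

Byte 0 = '3': mode=SIZE remaining=0 emitted=0 chunks_done=0
Byte 1 = 0x0D: mode=SIZE_CR remaining=0 emitted=0 chunks_done=0
Byte 2 = 0x0A: mode=DATA remaining=3 emitted=0 chunks_done=0
Byte 3 = 't': mode=DATA remaining=2 emitted=1 chunks_done=0
Byte 4 = 'z': mode=DATA remaining=1 emitted=2 chunks_done=0
Byte 5 = '6': mode=DATA_DONE remaining=0 emitted=3 chunks_done=0
Byte 6 = 0x0D: mode=DATA_CR remaining=0 emitted=3 chunks_done=0

Answer: DATA_CR 0 3 0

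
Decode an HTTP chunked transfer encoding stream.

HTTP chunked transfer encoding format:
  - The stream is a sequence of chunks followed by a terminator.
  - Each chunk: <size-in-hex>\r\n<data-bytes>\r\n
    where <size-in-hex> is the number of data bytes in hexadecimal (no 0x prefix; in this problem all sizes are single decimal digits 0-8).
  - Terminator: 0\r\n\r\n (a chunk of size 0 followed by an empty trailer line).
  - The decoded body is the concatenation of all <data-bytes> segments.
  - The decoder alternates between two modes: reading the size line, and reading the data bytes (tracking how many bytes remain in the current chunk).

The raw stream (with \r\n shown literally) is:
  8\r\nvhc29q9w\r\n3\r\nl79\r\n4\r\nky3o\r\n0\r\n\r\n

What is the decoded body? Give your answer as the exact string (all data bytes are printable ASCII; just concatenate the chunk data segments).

Answer: vhc29q9wl79ky3o

Derivation:
Chunk 1: stream[0..1]='8' size=0x8=8, data at stream[3..11]='vhc29q9w' -> body[0..8], body so far='vhc29q9w'
Chunk 2: stream[13..14]='3' size=0x3=3, data at stream[16..19]='l79' -> body[8..11], body so far='vhc29q9wl79'
Chunk 3: stream[21..22]='4' size=0x4=4, data at stream[24..28]='ky3o' -> body[11..15], body so far='vhc29q9wl79ky3o'
Chunk 4: stream[30..31]='0' size=0 (terminator). Final body='vhc29q9wl79ky3o' (15 bytes)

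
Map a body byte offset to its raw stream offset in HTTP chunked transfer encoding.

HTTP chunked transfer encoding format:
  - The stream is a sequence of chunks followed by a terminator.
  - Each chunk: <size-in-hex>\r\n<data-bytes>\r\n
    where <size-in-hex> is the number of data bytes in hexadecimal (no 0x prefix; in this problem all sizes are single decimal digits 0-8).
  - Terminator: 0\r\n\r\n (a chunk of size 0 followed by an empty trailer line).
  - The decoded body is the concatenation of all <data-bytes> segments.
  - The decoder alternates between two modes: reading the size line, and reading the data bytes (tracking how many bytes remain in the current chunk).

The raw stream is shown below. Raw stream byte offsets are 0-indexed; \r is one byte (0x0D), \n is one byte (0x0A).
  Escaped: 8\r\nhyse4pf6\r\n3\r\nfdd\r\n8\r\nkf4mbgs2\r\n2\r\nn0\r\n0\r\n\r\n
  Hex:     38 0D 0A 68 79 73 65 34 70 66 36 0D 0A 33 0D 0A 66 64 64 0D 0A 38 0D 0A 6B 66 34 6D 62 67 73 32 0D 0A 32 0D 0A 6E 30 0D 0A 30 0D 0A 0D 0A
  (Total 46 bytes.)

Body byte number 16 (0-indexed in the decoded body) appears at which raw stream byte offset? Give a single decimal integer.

Answer: 29

Derivation:
Chunk 1: stream[0..1]='8' size=0x8=8, data at stream[3..11]='hyse4pf6' -> body[0..8], body so far='hyse4pf6'
Chunk 2: stream[13..14]='3' size=0x3=3, data at stream[16..19]='fdd' -> body[8..11], body so far='hyse4pf6fdd'
Chunk 3: stream[21..22]='8' size=0x8=8, data at stream[24..32]='kf4mbgs2' -> body[11..19], body so far='hyse4pf6fddkf4mbgs2'
Chunk 4: stream[34..35]='2' size=0x2=2, data at stream[37..39]='n0' -> body[19..21], body so far='hyse4pf6fddkf4mbgs2n0'
Chunk 5: stream[41..42]='0' size=0 (terminator). Final body='hyse4pf6fddkf4mbgs2n0' (21 bytes)
Body byte 16 at stream offset 29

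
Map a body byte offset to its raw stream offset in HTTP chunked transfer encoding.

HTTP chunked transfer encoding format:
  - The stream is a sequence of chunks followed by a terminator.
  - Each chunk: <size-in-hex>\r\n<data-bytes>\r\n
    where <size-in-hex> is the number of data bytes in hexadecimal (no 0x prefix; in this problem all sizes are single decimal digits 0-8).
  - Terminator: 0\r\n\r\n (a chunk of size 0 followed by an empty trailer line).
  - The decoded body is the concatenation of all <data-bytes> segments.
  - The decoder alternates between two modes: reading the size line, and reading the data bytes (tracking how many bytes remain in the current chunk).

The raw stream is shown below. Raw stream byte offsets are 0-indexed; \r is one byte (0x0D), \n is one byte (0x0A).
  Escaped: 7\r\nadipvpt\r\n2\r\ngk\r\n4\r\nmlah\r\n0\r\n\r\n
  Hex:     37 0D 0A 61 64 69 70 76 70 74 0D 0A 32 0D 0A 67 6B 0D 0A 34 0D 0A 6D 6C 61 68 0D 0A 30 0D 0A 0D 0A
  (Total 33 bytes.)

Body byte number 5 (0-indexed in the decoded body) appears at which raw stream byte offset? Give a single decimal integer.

Answer: 8

Derivation:
Chunk 1: stream[0..1]='7' size=0x7=7, data at stream[3..10]='adipvpt' -> body[0..7], body so far='adipvpt'
Chunk 2: stream[12..13]='2' size=0x2=2, data at stream[15..17]='gk' -> body[7..9], body so far='adipvptgk'
Chunk 3: stream[19..20]='4' size=0x4=4, data at stream[22..26]='mlah' -> body[9..13], body so far='adipvptgkmlah'
Chunk 4: stream[28..29]='0' size=0 (terminator). Final body='adipvptgkmlah' (13 bytes)
Body byte 5 at stream offset 8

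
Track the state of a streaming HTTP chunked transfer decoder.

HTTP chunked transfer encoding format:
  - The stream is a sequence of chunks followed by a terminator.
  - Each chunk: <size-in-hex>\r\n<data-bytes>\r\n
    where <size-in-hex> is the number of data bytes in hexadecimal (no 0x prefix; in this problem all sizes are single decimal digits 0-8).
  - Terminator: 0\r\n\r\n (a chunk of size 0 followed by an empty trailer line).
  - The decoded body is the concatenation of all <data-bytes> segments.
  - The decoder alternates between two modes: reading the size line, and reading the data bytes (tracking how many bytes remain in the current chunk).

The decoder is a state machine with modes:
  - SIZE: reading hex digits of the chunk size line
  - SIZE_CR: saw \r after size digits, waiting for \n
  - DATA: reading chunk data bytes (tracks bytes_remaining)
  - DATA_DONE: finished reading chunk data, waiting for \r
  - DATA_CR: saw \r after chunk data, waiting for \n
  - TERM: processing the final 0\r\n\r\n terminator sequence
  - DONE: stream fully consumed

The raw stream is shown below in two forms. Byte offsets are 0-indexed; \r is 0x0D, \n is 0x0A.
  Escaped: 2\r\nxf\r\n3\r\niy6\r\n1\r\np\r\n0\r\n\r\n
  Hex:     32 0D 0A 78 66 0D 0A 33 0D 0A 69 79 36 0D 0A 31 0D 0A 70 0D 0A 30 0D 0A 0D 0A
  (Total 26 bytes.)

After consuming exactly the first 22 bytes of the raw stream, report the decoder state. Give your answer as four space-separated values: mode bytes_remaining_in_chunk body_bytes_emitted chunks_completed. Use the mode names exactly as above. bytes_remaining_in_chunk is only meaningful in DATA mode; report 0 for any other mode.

Answer: SIZE 0 6 3

Derivation:
Byte 0 = '2': mode=SIZE remaining=0 emitted=0 chunks_done=0
Byte 1 = 0x0D: mode=SIZE_CR remaining=0 emitted=0 chunks_done=0
Byte 2 = 0x0A: mode=DATA remaining=2 emitted=0 chunks_done=0
Byte 3 = 'x': mode=DATA remaining=1 emitted=1 chunks_done=0
Byte 4 = 'f': mode=DATA_DONE remaining=0 emitted=2 chunks_done=0
Byte 5 = 0x0D: mode=DATA_CR remaining=0 emitted=2 chunks_done=0
Byte 6 = 0x0A: mode=SIZE remaining=0 emitted=2 chunks_done=1
Byte 7 = '3': mode=SIZE remaining=0 emitted=2 chunks_done=1
Byte 8 = 0x0D: mode=SIZE_CR remaining=0 emitted=2 chunks_done=1
Byte 9 = 0x0A: mode=DATA remaining=3 emitted=2 chunks_done=1
Byte 10 = 'i': mode=DATA remaining=2 emitted=3 chunks_done=1
Byte 11 = 'y': mode=DATA remaining=1 emitted=4 chunks_done=1
Byte 12 = '6': mode=DATA_DONE remaining=0 emitted=5 chunks_done=1
Byte 13 = 0x0D: mode=DATA_CR remaining=0 emitted=5 chunks_done=1
Byte 14 = 0x0A: mode=SIZE remaining=0 emitted=5 chunks_done=2
Byte 15 = '1': mode=SIZE remaining=0 emitted=5 chunks_done=2
Byte 16 = 0x0D: mode=SIZE_CR remaining=0 emitted=5 chunks_done=2
Byte 17 = 0x0A: mode=DATA remaining=1 emitted=5 chunks_done=2
Byte 18 = 'p': mode=DATA_DONE remaining=0 emitted=6 chunks_done=2
Byte 19 = 0x0D: mode=DATA_CR remaining=0 emitted=6 chunks_done=2
Byte 20 = 0x0A: mode=SIZE remaining=0 emitted=6 chunks_done=3
Byte 21 = '0': mode=SIZE remaining=0 emitted=6 chunks_done=3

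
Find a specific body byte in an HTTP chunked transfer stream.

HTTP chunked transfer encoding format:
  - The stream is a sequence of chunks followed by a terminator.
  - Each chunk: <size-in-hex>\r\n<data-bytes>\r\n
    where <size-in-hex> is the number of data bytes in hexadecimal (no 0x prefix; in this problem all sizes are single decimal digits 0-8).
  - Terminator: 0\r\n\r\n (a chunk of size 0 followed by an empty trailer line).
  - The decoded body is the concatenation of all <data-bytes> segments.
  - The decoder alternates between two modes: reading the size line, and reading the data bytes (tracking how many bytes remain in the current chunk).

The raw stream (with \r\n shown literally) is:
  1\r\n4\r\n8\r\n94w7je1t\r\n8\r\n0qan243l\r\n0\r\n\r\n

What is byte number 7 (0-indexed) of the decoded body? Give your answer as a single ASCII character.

Answer: 1

Derivation:
Chunk 1: stream[0..1]='1' size=0x1=1, data at stream[3..4]='4' -> body[0..1], body so far='4'
Chunk 2: stream[6..7]='8' size=0x8=8, data at stream[9..17]='94w7je1t' -> body[1..9], body so far='494w7je1t'
Chunk 3: stream[19..20]='8' size=0x8=8, data at stream[22..30]='0qan243l' -> body[9..17], body so far='494w7je1t0qan243l'
Chunk 4: stream[32..33]='0' size=0 (terminator). Final body='494w7je1t0qan243l' (17 bytes)
Body byte 7 = '1'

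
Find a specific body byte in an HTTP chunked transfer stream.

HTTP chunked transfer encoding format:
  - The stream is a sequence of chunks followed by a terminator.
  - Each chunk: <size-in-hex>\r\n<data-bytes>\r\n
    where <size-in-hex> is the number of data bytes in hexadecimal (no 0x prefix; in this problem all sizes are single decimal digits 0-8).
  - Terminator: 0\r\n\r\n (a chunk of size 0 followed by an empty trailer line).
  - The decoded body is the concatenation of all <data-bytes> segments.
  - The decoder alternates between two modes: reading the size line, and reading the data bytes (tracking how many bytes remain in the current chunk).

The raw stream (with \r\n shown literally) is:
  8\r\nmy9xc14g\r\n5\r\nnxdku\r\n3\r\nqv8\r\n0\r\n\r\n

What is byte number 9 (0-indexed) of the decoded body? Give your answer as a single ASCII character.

Chunk 1: stream[0..1]='8' size=0x8=8, data at stream[3..11]='my9xc14g' -> body[0..8], body so far='my9xc14g'
Chunk 2: stream[13..14]='5' size=0x5=5, data at stream[16..21]='nxdku' -> body[8..13], body so far='my9xc14gnxdku'
Chunk 3: stream[23..24]='3' size=0x3=3, data at stream[26..29]='qv8' -> body[13..16], body so far='my9xc14gnxdkuqv8'
Chunk 4: stream[31..32]='0' size=0 (terminator). Final body='my9xc14gnxdkuqv8' (16 bytes)
Body byte 9 = 'x'

Answer: x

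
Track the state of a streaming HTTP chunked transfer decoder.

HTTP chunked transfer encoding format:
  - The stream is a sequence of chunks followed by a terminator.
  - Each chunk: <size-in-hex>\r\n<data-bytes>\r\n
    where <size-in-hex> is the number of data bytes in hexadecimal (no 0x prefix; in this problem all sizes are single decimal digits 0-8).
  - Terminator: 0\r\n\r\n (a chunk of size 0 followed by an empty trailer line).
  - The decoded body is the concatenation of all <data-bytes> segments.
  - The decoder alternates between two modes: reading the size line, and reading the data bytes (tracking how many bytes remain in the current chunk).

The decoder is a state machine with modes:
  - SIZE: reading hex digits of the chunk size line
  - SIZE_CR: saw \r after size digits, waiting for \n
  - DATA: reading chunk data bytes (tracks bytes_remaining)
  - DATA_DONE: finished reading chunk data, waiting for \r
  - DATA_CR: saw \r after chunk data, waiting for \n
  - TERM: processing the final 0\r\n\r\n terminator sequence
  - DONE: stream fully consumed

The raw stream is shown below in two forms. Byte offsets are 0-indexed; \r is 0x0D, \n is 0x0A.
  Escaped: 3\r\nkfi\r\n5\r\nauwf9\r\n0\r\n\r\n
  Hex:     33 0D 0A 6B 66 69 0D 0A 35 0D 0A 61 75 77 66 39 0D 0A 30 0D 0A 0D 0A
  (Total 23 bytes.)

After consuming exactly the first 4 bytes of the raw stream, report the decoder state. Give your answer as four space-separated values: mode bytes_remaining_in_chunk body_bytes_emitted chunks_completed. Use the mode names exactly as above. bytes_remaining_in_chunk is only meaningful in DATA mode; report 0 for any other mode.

Answer: DATA 2 1 0

Derivation:
Byte 0 = '3': mode=SIZE remaining=0 emitted=0 chunks_done=0
Byte 1 = 0x0D: mode=SIZE_CR remaining=0 emitted=0 chunks_done=0
Byte 2 = 0x0A: mode=DATA remaining=3 emitted=0 chunks_done=0
Byte 3 = 'k': mode=DATA remaining=2 emitted=1 chunks_done=0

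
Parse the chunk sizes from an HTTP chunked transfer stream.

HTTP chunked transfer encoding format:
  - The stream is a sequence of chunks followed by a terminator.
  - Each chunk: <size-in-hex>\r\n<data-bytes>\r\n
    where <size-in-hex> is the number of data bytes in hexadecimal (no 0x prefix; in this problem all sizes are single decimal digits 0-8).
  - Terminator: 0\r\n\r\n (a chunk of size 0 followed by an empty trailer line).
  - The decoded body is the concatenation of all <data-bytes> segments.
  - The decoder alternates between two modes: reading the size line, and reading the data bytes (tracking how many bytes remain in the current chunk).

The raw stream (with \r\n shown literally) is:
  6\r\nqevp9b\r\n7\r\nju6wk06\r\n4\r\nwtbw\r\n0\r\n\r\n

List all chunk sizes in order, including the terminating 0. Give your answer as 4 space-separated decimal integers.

Chunk 1: stream[0..1]='6' size=0x6=6, data at stream[3..9]='qevp9b' -> body[0..6], body so far='qevp9b'
Chunk 2: stream[11..12]='7' size=0x7=7, data at stream[14..21]='ju6wk06' -> body[6..13], body so far='qevp9bju6wk06'
Chunk 3: stream[23..24]='4' size=0x4=4, data at stream[26..30]='wtbw' -> body[13..17], body so far='qevp9bju6wk06wtbw'
Chunk 4: stream[32..33]='0' size=0 (terminator). Final body='qevp9bju6wk06wtbw' (17 bytes)

Answer: 6 7 4 0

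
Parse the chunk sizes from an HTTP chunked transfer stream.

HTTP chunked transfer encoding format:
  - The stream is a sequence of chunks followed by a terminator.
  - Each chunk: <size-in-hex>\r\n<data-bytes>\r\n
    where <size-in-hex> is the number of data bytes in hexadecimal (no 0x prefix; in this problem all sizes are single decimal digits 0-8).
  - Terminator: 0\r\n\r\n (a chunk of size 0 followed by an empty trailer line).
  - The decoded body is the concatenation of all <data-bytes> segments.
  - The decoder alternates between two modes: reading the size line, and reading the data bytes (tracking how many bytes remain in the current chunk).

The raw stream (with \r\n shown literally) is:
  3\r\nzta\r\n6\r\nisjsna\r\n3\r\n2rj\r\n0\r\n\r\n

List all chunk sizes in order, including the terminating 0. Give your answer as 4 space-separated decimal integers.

Answer: 3 6 3 0

Derivation:
Chunk 1: stream[0..1]='3' size=0x3=3, data at stream[3..6]='zta' -> body[0..3], body so far='zta'
Chunk 2: stream[8..9]='6' size=0x6=6, data at stream[11..17]='isjsna' -> body[3..9], body so far='ztaisjsna'
Chunk 3: stream[19..20]='3' size=0x3=3, data at stream[22..25]='2rj' -> body[9..12], body so far='ztaisjsna2rj'
Chunk 4: stream[27..28]='0' size=0 (terminator). Final body='ztaisjsna2rj' (12 bytes)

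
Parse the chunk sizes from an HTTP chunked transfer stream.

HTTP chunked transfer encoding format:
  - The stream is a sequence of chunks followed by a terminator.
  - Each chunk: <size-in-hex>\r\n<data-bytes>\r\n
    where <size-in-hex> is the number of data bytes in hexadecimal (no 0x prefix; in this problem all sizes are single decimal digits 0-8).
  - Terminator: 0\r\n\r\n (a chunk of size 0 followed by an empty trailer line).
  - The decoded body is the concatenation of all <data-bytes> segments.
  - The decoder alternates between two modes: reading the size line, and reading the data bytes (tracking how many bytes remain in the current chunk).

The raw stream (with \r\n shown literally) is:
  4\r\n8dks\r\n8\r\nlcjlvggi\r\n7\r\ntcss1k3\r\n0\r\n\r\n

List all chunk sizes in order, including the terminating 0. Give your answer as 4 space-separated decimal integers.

Chunk 1: stream[0..1]='4' size=0x4=4, data at stream[3..7]='8dks' -> body[0..4], body so far='8dks'
Chunk 2: stream[9..10]='8' size=0x8=8, data at stream[12..20]='lcjlvggi' -> body[4..12], body so far='8dkslcjlvggi'
Chunk 3: stream[22..23]='7' size=0x7=7, data at stream[25..32]='tcss1k3' -> body[12..19], body so far='8dkslcjlvggitcss1k3'
Chunk 4: stream[34..35]='0' size=0 (terminator). Final body='8dkslcjlvggitcss1k3' (19 bytes)

Answer: 4 8 7 0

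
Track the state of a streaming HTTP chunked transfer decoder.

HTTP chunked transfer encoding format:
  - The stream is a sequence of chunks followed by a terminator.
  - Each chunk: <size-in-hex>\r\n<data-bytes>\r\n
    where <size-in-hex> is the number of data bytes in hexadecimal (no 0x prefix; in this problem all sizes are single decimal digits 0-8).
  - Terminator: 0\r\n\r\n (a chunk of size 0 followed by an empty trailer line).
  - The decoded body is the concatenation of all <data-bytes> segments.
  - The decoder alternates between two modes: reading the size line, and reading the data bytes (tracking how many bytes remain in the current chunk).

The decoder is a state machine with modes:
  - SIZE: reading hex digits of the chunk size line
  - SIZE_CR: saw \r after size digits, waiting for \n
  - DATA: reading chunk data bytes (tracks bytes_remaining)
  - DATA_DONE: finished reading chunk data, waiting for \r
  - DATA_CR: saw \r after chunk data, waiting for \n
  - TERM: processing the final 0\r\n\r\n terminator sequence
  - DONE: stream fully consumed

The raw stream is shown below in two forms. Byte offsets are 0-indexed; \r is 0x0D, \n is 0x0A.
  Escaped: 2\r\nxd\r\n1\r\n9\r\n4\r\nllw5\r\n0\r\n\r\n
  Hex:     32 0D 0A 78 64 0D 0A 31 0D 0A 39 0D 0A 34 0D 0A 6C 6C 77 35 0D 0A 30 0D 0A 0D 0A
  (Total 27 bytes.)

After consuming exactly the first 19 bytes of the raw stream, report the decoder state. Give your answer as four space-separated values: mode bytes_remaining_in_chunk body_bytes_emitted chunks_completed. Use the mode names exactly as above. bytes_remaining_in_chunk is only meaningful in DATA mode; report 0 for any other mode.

Answer: DATA 1 6 2

Derivation:
Byte 0 = '2': mode=SIZE remaining=0 emitted=0 chunks_done=0
Byte 1 = 0x0D: mode=SIZE_CR remaining=0 emitted=0 chunks_done=0
Byte 2 = 0x0A: mode=DATA remaining=2 emitted=0 chunks_done=0
Byte 3 = 'x': mode=DATA remaining=1 emitted=1 chunks_done=0
Byte 4 = 'd': mode=DATA_DONE remaining=0 emitted=2 chunks_done=0
Byte 5 = 0x0D: mode=DATA_CR remaining=0 emitted=2 chunks_done=0
Byte 6 = 0x0A: mode=SIZE remaining=0 emitted=2 chunks_done=1
Byte 7 = '1': mode=SIZE remaining=0 emitted=2 chunks_done=1
Byte 8 = 0x0D: mode=SIZE_CR remaining=0 emitted=2 chunks_done=1
Byte 9 = 0x0A: mode=DATA remaining=1 emitted=2 chunks_done=1
Byte 10 = '9': mode=DATA_DONE remaining=0 emitted=3 chunks_done=1
Byte 11 = 0x0D: mode=DATA_CR remaining=0 emitted=3 chunks_done=1
Byte 12 = 0x0A: mode=SIZE remaining=0 emitted=3 chunks_done=2
Byte 13 = '4': mode=SIZE remaining=0 emitted=3 chunks_done=2
Byte 14 = 0x0D: mode=SIZE_CR remaining=0 emitted=3 chunks_done=2
Byte 15 = 0x0A: mode=DATA remaining=4 emitted=3 chunks_done=2
Byte 16 = 'l': mode=DATA remaining=3 emitted=4 chunks_done=2
Byte 17 = 'l': mode=DATA remaining=2 emitted=5 chunks_done=2
Byte 18 = 'w': mode=DATA remaining=1 emitted=6 chunks_done=2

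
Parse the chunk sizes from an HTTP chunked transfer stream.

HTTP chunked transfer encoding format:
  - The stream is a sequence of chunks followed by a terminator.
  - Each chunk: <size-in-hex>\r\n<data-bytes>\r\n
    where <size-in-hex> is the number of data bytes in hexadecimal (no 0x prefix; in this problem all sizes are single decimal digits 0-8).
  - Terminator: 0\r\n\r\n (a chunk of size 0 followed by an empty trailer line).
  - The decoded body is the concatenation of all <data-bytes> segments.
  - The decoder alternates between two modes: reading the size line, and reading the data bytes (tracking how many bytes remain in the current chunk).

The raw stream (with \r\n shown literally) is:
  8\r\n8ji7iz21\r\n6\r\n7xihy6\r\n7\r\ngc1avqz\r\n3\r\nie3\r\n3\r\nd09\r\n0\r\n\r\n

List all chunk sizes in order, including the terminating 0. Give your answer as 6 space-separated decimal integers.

Answer: 8 6 7 3 3 0

Derivation:
Chunk 1: stream[0..1]='8' size=0x8=8, data at stream[3..11]='8ji7iz21' -> body[0..8], body so far='8ji7iz21'
Chunk 2: stream[13..14]='6' size=0x6=6, data at stream[16..22]='7xihy6' -> body[8..14], body so far='8ji7iz217xihy6'
Chunk 3: stream[24..25]='7' size=0x7=7, data at stream[27..34]='gc1avqz' -> body[14..21], body so far='8ji7iz217xihy6gc1avqz'
Chunk 4: stream[36..37]='3' size=0x3=3, data at stream[39..42]='ie3' -> body[21..24], body so far='8ji7iz217xihy6gc1avqzie3'
Chunk 5: stream[44..45]='3' size=0x3=3, data at stream[47..50]='d09' -> body[24..27], body so far='8ji7iz217xihy6gc1avqzie3d09'
Chunk 6: stream[52..53]='0' size=0 (terminator). Final body='8ji7iz217xihy6gc1avqzie3d09' (27 bytes)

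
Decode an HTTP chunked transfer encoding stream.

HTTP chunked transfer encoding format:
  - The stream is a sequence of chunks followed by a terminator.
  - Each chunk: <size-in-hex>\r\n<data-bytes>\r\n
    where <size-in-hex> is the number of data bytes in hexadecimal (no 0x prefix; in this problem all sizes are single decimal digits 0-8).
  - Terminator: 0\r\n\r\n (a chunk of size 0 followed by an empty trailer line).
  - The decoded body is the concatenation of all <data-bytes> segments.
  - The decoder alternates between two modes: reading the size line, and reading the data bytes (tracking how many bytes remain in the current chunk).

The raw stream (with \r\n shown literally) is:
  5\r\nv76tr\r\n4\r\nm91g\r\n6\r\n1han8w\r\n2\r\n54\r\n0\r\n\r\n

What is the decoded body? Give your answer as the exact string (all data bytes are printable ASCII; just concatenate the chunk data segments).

Answer: v76trm91g1han8w54

Derivation:
Chunk 1: stream[0..1]='5' size=0x5=5, data at stream[3..8]='v76tr' -> body[0..5], body so far='v76tr'
Chunk 2: stream[10..11]='4' size=0x4=4, data at stream[13..17]='m91g' -> body[5..9], body so far='v76trm91g'
Chunk 3: stream[19..20]='6' size=0x6=6, data at stream[22..28]='1han8w' -> body[9..15], body so far='v76trm91g1han8w'
Chunk 4: stream[30..31]='2' size=0x2=2, data at stream[33..35]='54' -> body[15..17], body so far='v76trm91g1han8w54'
Chunk 5: stream[37..38]='0' size=0 (terminator). Final body='v76trm91g1han8w54' (17 bytes)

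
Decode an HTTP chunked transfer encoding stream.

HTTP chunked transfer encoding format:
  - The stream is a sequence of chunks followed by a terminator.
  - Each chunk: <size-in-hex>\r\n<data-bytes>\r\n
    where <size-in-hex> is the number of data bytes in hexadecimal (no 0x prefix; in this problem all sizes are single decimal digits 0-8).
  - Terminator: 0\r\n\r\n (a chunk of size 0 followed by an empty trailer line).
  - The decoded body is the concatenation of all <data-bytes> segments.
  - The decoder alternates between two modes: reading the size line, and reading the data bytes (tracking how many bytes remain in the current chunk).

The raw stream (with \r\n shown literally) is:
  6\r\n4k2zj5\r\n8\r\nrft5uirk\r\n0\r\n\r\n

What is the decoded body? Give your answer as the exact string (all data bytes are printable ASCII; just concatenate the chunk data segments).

Chunk 1: stream[0..1]='6' size=0x6=6, data at stream[3..9]='4k2zj5' -> body[0..6], body so far='4k2zj5'
Chunk 2: stream[11..12]='8' size=0x8=8, data at stream[14..22]='rft5uirk' -> body[6..14], body so far='4k2zj5rft5uirk'
Chunk 3: stream[24..25]='0' size=0 (terminator). Final body='4k2zj5rft5uirk' (14 bytes)

Answer: 4k2zj5rft5uirk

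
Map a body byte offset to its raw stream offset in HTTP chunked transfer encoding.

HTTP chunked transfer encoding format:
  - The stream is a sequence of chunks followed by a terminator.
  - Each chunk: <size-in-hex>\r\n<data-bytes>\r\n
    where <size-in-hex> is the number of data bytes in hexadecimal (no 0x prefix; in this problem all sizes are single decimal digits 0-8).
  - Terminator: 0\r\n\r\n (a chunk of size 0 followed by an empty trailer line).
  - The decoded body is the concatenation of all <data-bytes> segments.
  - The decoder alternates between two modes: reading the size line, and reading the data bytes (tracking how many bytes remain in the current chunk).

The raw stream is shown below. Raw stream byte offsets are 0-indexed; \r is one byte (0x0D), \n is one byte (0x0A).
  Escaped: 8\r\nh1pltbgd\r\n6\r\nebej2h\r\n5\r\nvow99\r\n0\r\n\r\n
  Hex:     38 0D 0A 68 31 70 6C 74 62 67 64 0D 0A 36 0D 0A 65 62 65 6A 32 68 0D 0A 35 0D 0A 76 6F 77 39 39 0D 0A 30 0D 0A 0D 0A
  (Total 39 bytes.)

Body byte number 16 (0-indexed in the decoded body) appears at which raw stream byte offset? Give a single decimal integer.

Answer: 29

Derivation:
Chunk 1: stream[0..1]='8' size=0x8=8, data at stream[3..11]='h1pltbgd' -> body[0..8], body so far='h1pltbgd'
Chunk 2: stream[13..14]='6' size=0x6=6, data at stream[16..22]='ebej2h' -> body[8..14], body so far='h1pltbgdebej2h'
Chunk 3: stream[24..25]='5' size=0x5=5, data at stream[27..32]='vow99' -> body[14..19], body so far='h1pltbgdebej2hvow99'
Chunk 4: stream[34..35]='0' size=0 (terminator). Final body='h1pltbgdebej2hvow99' (19 bytes)
Body byte 16 at stream offset 29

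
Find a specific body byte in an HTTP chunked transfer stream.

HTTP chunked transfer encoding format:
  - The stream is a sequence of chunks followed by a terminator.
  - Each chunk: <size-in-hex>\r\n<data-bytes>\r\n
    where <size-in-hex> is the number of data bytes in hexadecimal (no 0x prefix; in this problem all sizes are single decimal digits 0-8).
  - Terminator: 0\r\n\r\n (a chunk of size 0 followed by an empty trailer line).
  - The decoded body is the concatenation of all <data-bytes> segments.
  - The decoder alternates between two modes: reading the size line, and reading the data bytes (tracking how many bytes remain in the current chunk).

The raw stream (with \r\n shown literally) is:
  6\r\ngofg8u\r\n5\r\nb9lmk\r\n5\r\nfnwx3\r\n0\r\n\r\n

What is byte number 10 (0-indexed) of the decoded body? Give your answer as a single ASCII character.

Answer: k

Derivation:
Chunk 1: stream[0..1]='6' size=0x6=6, data at stream[3..9]='gofg8u' -> body[0..6], body so far='gofg8u'
Chunk 2: stream[11..12]='5' size=0x5=5, data at stream[14..19]='b9lmk' -> body[6..11], body so far='gofg8ub9lmk'
Chunk 3: stream[21..22]='5' size=0x5=5, data at stream[24..29]='fnwx3' -> body[11..16], body so far='gofg8ub9lmkfnwx3'
Chunk 4: stream[31..32]='0' size=0 (terminator). Final body='gofg8ub9lmkfnwx3' (16 bytes)
Body byte 10 = 'k'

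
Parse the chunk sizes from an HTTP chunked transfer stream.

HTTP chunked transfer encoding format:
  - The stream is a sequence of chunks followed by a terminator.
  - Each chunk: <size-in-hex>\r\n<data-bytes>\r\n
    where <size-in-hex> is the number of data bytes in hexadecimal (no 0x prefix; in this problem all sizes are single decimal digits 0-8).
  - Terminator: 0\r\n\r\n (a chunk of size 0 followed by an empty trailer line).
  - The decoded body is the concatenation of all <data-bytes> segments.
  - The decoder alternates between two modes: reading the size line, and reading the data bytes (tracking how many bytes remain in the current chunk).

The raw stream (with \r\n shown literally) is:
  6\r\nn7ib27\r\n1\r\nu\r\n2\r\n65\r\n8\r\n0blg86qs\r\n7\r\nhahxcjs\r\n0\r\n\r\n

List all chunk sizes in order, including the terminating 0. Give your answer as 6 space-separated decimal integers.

Answer: 6 1 2 8 7 0

Derivation:
Chunk 1: stream[0..1]='6' size=0x6=6, data at stream[3..9]='n7ib27' -> body[0..6], body so far='n7ib27'
Chunk 2: stream[11..12]='1' size=0x1=1, data at stream[14..15]='u' -> body[6..7], body so far='n7ib27u'
Chunk 3: stream[17..18]='2' size=0x2=2, data at stream[20..22]='65' -> body[7..9], body so far='n7ib27u65'
Chunk 4: stream[24..25]='8' size=0x8=8, data at stream[27..35]='0blg86qs' -> body[9..17], body so far='n7ib27u650blg86qs'
Chunk 5: stream[37..38]='7' size=0x7=7, data at stream[40..47]='hahxcjs' -> body[17..24], body so far='n7ib27u650blg86qshahxcjs'
Chunk 6: stream[49..50]='0' size=0 (terminator). Final body='n7ib27u650blg86qshahxcjs' (24 bytes)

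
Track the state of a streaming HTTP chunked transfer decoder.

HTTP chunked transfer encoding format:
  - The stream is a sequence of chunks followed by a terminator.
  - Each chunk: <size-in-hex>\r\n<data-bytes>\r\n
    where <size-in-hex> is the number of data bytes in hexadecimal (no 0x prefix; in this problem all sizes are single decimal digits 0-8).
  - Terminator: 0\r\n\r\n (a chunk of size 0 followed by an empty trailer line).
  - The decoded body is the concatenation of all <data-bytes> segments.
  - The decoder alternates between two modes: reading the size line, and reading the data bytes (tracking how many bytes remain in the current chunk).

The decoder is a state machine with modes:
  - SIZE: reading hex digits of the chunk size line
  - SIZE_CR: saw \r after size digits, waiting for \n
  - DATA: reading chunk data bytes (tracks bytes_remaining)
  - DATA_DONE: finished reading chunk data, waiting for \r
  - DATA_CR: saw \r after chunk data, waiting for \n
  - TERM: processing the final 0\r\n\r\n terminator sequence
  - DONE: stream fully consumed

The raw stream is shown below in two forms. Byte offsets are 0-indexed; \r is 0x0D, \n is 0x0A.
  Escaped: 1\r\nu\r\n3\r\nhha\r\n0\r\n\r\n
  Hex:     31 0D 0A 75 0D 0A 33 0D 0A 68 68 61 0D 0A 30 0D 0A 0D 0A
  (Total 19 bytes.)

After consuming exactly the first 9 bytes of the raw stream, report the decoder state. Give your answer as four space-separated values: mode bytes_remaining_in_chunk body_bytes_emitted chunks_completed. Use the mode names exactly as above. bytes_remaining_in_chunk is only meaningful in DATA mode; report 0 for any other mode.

Answer: DATA 3 1 1

Derivation:
Byte 0 = '1': mode=SIZE remaining=0 emitted=0 chunks_done=0
Byte 1 = 0x0D: mode=SIZE_CR remaining=0 emitted=0 chunks_done=0
Byte 2 = 0x0A: mode=DATA remaining=1 emitted=0 chunks_done=0
Byte 3 = 'u': mode=DATA_DONE remaining=0 emitted=1 chunks_done=0
Byte 4 = 0x0D: mode=DATA_CR remaining=0 emitted=1 chunks_done=0
Byte 5 = 0x0A: mode=SIZE remaining=0 emitted=1 chunks_done=1
Byte 6 = '3': mode=SIZE remaining=0 emitted=1 chunks_done=1
Byte 7 = 0x0D: mode=SIZE_CR remaining=0 emitted=1 chunks_done=1
Byte 8 = 0x0A: mode=DATA remaining=3 emitted=1 chunks_done=1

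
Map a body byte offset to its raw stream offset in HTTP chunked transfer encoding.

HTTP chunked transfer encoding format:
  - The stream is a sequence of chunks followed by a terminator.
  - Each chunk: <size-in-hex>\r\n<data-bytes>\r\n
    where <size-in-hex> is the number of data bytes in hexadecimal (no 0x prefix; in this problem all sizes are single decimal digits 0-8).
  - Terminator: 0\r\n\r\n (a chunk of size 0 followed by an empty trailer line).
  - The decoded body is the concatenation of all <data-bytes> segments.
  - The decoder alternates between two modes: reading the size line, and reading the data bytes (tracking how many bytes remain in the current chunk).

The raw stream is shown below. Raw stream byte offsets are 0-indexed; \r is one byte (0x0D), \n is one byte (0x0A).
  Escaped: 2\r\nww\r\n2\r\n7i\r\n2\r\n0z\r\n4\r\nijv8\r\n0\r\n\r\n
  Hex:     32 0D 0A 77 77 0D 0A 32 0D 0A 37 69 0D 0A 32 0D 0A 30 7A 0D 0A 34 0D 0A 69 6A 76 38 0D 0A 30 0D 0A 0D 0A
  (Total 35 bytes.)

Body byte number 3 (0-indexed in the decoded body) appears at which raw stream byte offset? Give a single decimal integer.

Chunk 1: stream[0..1]='2' size=0x2=2, data at stream[3..5]='ww' -> body[0..2], body so far='ww'
Chunk 2: stream[7..8]='2' size=0x2=2, data at stream[10..12]='7i' -> body[2..4], body so far='ww7i'
Chunk 3: stream[14..15]='2' size=0x2=2, data at stream[17..19]='0z' -> body[4..6], body so far='ww7i0z'
Chunk 4: stream[21..22]='4' size=0x4=4, data at stream[24..28]='ijv8' -> body[6..10], body so far='ww7i0zijv8'
Chunk 5: stream[30..31]='0' size=0 (terminator). Final body='ww7i0zijv8' (10 bytes)
Body byte 3 at stream offset 11

Answer: 11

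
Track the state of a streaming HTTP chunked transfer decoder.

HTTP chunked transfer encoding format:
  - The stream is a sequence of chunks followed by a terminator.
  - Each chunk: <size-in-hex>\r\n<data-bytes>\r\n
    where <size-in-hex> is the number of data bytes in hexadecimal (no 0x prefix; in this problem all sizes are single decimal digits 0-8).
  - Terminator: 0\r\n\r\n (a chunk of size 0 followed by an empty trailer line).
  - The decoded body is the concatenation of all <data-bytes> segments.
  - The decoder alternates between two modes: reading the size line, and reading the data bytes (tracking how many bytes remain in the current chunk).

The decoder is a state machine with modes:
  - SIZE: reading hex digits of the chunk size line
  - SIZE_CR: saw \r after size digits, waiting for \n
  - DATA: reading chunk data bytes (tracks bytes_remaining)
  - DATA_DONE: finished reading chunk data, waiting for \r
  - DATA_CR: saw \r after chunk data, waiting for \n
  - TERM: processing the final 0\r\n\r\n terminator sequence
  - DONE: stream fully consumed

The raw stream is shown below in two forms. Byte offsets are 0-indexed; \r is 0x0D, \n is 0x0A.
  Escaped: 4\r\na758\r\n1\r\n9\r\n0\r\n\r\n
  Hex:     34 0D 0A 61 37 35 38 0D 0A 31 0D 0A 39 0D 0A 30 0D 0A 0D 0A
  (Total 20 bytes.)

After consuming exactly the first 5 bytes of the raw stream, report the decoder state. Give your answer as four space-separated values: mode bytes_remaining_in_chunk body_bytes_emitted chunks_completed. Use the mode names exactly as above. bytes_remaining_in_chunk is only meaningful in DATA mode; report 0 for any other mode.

Byte 0 = '4': mode=SIZE remaining=0 emitted=0 chunks_done=0
Byte 1 = 0x0D: mode=SIZE_CR remaining=0 emitted=0 chunks_done=0
Byte 2 = 0x0A: mode=DATA remaining=4 emitted=0 chunks_done=0
Byte 3 = 'a': mode=DATA remaining=3 emitted=1 chunks_done=0
Byte 4 = '7': mode=DATA remaining=2 emitted=2 chunks_done=0

Answer: DATA 2 2 0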